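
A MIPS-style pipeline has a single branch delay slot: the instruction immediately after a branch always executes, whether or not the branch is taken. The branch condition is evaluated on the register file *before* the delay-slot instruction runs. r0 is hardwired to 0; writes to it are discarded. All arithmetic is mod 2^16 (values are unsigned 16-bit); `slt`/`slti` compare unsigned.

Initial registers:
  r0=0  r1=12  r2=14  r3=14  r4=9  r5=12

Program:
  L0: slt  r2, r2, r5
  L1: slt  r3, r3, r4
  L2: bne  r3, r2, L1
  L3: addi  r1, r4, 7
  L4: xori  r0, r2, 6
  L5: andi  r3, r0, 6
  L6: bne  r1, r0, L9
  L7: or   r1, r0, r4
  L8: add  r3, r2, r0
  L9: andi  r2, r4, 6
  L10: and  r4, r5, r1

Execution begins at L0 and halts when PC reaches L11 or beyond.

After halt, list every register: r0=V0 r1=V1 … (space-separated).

r0=0 r1=9 r2=0 r3=0 r4=8 r5=12

  step pc=0: slt  r2, r2, r5  regs=(0,12,0,14,9,12)
  step pc=1: slt  r3, r3, r4  regs=(0,12,0,0,9,12)
  step pc=2: bne  r3, r2, L1  cond=F  regs=(0,12,0,0,9,12)
  step pc=3: addi  r1, r4, 7  regs=(0,16,0,0,9,12)
  step pc=4: xori  r0, r2, 6  regs=(0,16,0,0,9,12)
  step pc=5: andi  r3, r0, 6  regs=(0,16,0,0,9,12)
  step pc=6: bne  r1, r0, L9  cond=T  regs=(0,16,0,0,9,12)
  step pc=7: or   r1, r0, r4  regs=(0,9,0,0,9,12)
  step pc=9: andi  r2, r4, 6  regs=(0,9,0,0,9,12)
  step pc=10: and  r4, r5, r1  regs=(0,9,0,0,8,12)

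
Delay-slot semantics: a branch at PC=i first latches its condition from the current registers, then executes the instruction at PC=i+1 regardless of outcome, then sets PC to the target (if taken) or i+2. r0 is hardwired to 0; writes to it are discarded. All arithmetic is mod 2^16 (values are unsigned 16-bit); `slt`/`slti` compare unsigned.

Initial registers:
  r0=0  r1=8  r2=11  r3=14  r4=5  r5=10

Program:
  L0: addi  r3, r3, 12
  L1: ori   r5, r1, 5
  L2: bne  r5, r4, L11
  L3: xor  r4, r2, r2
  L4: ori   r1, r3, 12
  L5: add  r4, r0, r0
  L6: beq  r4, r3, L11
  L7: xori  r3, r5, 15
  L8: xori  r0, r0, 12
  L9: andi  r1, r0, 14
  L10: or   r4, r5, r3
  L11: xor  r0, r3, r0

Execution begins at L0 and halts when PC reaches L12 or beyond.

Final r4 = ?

#0 addi  r3, r3, 12 ; 0/8/11/26/5/10
#1 ori   r5, r1, 5 ; 0/8/11/26/5/13
#2 bne  r5, r4, L11 ; 0/8/11/26/5/13 ; →target
#3 xor  r4, r2, r2 ; 0/8/11/26/0/13
#11 xor  r0, r3, r0 ; 0/8/11/26/0/13

0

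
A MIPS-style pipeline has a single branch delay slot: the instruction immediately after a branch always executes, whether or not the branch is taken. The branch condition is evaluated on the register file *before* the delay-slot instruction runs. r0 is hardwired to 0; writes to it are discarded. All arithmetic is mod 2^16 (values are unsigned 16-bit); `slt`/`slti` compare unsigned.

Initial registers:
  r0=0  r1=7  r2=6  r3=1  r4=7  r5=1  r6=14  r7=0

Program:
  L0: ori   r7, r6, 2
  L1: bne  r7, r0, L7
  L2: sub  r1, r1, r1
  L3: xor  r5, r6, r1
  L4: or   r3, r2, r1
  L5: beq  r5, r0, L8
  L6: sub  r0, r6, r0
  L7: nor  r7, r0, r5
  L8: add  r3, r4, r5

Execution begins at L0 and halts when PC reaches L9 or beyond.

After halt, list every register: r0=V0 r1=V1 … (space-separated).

PC=0  ori   r7, r6, 2        | r0=0 r1=7 r2=6 r3=1 r4=7 r5=1 r6=14 r7=14
PC=1  bne  r7, r0, L7        | r0=0 r1=7 r2=6 r3=1 r4=7 r5=1 r6=14 r7=14  [TAKEN]
PC=2  sub  r1, r1, r1        | r0=0 r1=0 r2=6 r3=1 r4=7 r5=1 r6=14 r7=14
PC=7  nor  r7, r0, r5        | r0=0 r1=0 r2=6 r3=1 r4=7 r5=1 r6=14 r7=65534
PC=8  add  r3, r4, r5        | r0=0 r1=0 r2=6 r3=8 r4=7 r5=1 r6=14 r7=65534

r0=0 r1=0 r2=6 r3=8 r4=7 r5=1 r6=14 r7=65534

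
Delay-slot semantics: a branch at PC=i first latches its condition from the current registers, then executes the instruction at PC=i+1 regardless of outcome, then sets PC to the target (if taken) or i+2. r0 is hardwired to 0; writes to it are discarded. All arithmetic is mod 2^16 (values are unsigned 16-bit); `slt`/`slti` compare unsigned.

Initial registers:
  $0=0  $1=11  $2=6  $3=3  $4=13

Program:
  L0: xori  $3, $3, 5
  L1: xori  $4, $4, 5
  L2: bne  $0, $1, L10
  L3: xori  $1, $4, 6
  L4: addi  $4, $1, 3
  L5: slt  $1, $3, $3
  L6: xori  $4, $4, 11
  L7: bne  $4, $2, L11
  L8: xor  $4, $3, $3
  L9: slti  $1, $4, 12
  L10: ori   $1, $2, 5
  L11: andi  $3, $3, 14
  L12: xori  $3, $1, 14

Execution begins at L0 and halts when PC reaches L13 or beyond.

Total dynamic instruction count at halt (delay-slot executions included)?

#0 xori  $3, $3, 5 ; 0/11/6/6/13
#1 xori  $4, $4, 5 ; 0/11/6/6/8
#2 bne  $0, $1, L10 ; 0/11/6/6/8 ; →target
#3 xori  $1, $4, 6 ; 0/14/6/6/8
#10 ori   $1, $2, 5 ; 0/7/6/6/8
#11 andi  $3, $3, 14 ; 0/7/6/6/8
#12 xori  $3, $1, 14 ; 0/7/6/9/8

7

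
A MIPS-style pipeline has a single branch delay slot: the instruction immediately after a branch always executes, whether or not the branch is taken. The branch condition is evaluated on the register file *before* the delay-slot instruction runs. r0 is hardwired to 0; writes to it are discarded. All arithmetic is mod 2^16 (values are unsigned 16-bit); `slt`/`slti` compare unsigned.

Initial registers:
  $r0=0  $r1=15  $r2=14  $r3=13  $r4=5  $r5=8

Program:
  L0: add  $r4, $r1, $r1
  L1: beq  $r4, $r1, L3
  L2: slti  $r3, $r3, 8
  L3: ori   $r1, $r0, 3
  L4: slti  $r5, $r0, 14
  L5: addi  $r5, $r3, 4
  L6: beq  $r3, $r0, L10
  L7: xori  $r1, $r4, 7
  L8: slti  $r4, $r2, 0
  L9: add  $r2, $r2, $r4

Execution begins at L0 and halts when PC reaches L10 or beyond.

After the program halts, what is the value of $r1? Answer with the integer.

#0 add  $r4, $r1, $r1 ; 0/15/14/13/30/8
#1 beq  $r4, $r1, L3 ; 0/15/14/13/30/8 ; →fallthru
#2 slti  $r3, $r3, 8 ; 0/15/14/0/30/8
#3 ori   $r1, $r0, 3 ; 0/3/14/0/30/8
#4 slti  $r5, $r0, 14 ; 0/3/14/0/30/1
#5 addi  $r5, $r3, 4 ; 0/3/14/0/30/4
#6 beq  $r3, $r0, L10 ; 0/3/14/0/30/4 ; →target
#7 xori  $r1, $r4, 7 ; 0/25/14/0/30/4

25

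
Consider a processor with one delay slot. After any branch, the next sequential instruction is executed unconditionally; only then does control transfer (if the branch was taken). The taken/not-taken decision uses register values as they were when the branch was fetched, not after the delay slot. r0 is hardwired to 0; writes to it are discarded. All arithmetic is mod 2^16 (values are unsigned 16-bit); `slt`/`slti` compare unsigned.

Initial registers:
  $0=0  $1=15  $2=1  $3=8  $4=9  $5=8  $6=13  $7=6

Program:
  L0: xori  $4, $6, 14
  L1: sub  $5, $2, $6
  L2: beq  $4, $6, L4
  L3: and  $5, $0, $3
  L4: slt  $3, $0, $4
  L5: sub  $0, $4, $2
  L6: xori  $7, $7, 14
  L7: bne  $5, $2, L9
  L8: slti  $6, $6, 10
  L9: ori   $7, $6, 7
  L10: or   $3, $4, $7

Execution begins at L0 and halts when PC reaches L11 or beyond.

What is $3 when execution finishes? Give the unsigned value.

7

  step pc=0: xori  $4, $6, 14  regs=(0,15,1,8,3,8,13,6)
  step pc=1: sub  $5, $2, $6  regs=(0,15,1,8,3,65524,13,6)
  step pc=2: beq  $4, $6, L4  cond=F  regs=(0,15,1,8,3,65524,13,6)
  step pc=3: and  $5, $0, $3  regs=(0,15,1,8,3,0,13,6)
  step pc=4: slt  $3, $0, $4  regs=(0,15,1,1,3,0,13,6)
  step pc=5: sub  $0, $4, $2  regs=(0,15,1,1,3,0,13,6)
  step pc=6: xori  $7, $7, 14  regs=(0,15,1,1,3,0,13,8)
  step pc=7: bne  $5, $2, L9  cond=T  regs=(0,15,1,1,3,0,13,8)
  step pc=8: slti  $6, $6, 10  regs=(0,15,1,1,3,0,0,8)
  step pc=9: ori   $7, $6, 7  regs=(0,15,1,1,3,0,0,7)
  step pc=10: or   $3, $4, $7  regs=(0,15,1,7,3,0,0,7)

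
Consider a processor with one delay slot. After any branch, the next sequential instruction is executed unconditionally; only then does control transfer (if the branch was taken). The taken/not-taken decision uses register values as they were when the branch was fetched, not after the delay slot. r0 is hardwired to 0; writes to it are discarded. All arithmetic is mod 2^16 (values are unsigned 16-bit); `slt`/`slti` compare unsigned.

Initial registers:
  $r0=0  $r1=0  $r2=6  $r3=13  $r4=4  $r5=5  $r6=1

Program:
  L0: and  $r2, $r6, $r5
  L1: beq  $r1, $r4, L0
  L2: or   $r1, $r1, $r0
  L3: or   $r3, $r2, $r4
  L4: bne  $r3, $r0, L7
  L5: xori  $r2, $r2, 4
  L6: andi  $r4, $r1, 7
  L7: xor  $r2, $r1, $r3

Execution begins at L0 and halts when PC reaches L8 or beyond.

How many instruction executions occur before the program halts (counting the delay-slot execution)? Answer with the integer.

  step pc=0: and  $r2, $r6, $r5  regs=(0,0,1,13,4,5,1)
  step pc=1: beq  $r1, $r4, L0  cond=F  regs=(0,0,1,13,4,5,1)
  step pc=2: or   $r1, $r1, $r0  regs=(0,0,1,13,4,5,1)
  step pc=3: or   $r3, $r2, $r4  regs=(0,0,1,5,4,5,1)
  step pc=4: bne  $r3, $r0, L7  cond=T  regs=(0,0,1,5,4,5,1)
  step pc=5: xori  $r2, $r2, 4  regs=(0,0,5,5,4,5,1)
  step pc=7: xor  $r2, $r1, $r3  regs=(0,0,5,5,4,5,1)

7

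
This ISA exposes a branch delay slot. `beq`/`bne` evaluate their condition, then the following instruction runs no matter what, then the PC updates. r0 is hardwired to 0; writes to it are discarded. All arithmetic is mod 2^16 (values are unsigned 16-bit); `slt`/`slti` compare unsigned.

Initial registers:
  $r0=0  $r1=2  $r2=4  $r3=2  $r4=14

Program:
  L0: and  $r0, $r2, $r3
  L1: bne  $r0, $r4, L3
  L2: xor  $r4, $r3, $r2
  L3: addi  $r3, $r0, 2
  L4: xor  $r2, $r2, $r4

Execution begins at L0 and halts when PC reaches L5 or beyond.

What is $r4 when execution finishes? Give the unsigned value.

6

[0] and  $r0, $r2, $r3  →  {$r0:0, $r1:2, $r2:4, $r3:2, $r4:14}
[1] bne  $r0, $r4, L3  →  {$r0:0, $r1:2, $r2:4, $r3:2, $r4:14}  ⟨branch taken⟩
[2] xor  $r4, $r3, $r2  →  {$r0:0, $r1:2, $r2:4, $r3:2, $r4:6}
[3] addi  $r3, $r0, 2  →  {$r0:0, $r1:2, $r2:4, $r3:2, $r4:6}
[4] xor  $r2, $r2, $r4  →  {$r0:0, $r1:2, $r2:2, $r3:2, $r4:6}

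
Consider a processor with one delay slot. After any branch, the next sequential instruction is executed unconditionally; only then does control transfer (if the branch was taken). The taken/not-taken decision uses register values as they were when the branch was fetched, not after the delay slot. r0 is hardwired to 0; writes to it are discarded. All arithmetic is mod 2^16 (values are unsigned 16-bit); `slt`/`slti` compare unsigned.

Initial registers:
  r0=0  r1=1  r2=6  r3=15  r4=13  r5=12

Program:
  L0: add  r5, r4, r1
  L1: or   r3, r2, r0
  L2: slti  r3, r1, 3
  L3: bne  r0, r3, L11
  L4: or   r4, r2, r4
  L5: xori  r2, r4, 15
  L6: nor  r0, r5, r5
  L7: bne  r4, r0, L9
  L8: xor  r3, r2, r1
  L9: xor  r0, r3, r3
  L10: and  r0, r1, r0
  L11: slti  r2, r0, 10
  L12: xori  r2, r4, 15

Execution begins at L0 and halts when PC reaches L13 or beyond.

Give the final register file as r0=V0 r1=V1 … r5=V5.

PC=0  add  r5, r4, r1        | r0=0 r1=1 r2=6 r3=15 r4=13 r5=14
PC=1  or   r3, r2, r0        | r0=0 r1=1 r2=6 r3=6 r4=13 r5=14
PC=2  slti  r3, r1, 3        | r0=0 r1=1 r2=6 r3=1 r4=13 r5=14
PC=3  bne  r0, r3, L11       | r0=0 r1=1 r2=6 r3=1 r4=13 r5=14  [TAKEN]
PC=4  or   r4, r2, r4        | r0=0 r1=1 r2=6 r3=1 r4=15 r5=14
PC=11 slti  r2, r0, 10       | r0=0 r1=1 r2=1 r3=1 r4=15 r5=14
PC=12 xori  r2, r4, 15       | r0=0 r1=1 r2=0 r3=1 r4=15 r5=14

r0=0 r1=1 r2=0 r3=1 r4=15 r5=14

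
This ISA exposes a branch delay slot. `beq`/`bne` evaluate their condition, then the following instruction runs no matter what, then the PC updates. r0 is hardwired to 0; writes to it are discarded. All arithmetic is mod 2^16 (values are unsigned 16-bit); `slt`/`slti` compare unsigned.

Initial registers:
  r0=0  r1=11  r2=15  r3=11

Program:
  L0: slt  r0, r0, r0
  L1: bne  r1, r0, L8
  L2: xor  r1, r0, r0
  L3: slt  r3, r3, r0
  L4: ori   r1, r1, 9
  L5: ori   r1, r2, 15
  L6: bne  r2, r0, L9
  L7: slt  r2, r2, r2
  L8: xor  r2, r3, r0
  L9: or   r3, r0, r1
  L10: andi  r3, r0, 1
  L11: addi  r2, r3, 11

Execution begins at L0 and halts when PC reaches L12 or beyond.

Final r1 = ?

0

#0 slt  r0, r0, r0 ; 0/11/15/11
#1 bne  r1, r0, L8 ; 0/11/15/11 ; →target
#2 xor  r1, r0, r0 ; 0/0/15/11
#8 xor  r2, r3, r0 ; 0/0/11/11
#9 or   r3, r0, r1 ; 0/0/11/0
#10 andi  r3, r0, 1 ; 0/0/11/0
#11 addi  r2, r3, 11 ; 0/0/11/0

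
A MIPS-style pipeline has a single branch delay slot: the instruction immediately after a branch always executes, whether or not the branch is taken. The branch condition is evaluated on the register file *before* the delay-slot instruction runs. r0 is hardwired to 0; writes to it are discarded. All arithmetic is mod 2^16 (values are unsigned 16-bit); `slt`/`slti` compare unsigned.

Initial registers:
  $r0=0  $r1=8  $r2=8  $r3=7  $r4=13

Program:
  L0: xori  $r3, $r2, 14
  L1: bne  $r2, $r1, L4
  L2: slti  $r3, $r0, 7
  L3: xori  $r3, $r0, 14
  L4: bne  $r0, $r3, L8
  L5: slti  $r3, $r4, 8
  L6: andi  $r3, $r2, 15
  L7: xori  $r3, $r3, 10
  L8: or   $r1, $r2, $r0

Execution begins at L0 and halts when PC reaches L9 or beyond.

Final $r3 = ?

0

#0 xori  $r3, $r2, 14 ; 0/8/8/6/13
#1 bne  $r2, $r1, L4 ; 0/8/8/6/13 ; →fallthru
#2 slti  $r3, $r0, 7 ; 0/8/8/1/13
#3 xori  $r3, $r0, 14 ; 0/8/8/14/13
#4 bne  $r0, $r3, L8 ; 0/8/8/14/13 ; →target
#5 slti  $r3, $r4, 8 ; 0/8/8/0/13
#8 or   $r1, $r2, $r0 ; 0/8/8/0/13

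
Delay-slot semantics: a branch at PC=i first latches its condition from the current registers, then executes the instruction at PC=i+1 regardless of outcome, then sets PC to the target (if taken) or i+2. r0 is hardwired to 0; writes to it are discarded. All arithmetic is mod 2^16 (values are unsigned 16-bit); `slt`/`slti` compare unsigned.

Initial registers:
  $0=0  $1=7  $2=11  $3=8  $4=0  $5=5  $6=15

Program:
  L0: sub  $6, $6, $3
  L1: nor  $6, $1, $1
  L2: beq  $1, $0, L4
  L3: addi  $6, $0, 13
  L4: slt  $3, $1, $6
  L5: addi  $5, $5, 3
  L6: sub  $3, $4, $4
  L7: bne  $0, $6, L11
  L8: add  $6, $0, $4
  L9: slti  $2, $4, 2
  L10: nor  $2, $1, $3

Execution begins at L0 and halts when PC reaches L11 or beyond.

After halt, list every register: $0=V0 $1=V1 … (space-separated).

$0=0 $1=7 $2=11 $3=0 $4=0 $5=8 $6=0

#0 sub  $6, $6, $3 ; 0/7/11/8/0/5/7
#1 nor  $6, $1, $1 ; 0/7/11/8/0/5/65528
#2 beq  $1, $0, L4 ; 0/7/11/8/0/5/65528 ; →fallthru
#3 addi  $6, $0, 13 ; 0/7/11/8/0/5/13
#4 slt  $3, $1, $6 ; 0/7/11/1/0/5/13
#5 addi  $5, $5, 3 ; 0/7/11/1/0/8/13
#6 sub  $3, $4, $4 ; 0/7/11/0/0/8/13
#7 bne  $0, $6, L11 ; 0/7/11/0/0/8/13 ; →target
#8 add  $6, $0, $4 ; 0/7/11/0/0/8/0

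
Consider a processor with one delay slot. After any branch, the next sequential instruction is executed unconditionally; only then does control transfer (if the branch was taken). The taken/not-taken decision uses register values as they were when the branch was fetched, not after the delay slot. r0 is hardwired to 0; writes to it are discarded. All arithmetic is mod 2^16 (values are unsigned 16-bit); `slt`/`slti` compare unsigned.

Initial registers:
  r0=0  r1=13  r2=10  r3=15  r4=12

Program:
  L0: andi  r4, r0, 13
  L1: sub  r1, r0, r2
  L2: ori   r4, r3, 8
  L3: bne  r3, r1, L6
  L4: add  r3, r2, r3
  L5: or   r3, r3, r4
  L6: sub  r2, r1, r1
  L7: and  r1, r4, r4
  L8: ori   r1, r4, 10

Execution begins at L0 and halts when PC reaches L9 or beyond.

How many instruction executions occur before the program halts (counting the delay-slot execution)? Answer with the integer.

  step pc=0: andi  r4, r0, 13  regs=(0,13,10,15,0)
  step pc=1: sub  r1, r0, r2  regs=(0,65526,10,15,0)
  step pc=2: ori   r4, r3, 8  regs=(0,65526,10,15,15)
  step pc=3: bne  r3, r1, L6  cond=T  regs=(0,65526,10,15,15)
  step pc=4: add  r3, r2, r3  regs=(0,65526,10,25,15)
  step pc=6: sub  r2, r1, r1  regs=(0,65526,0,25,15)
  step pc=7: and  r1, r4, r4  regs=(0,15,0,25,15)
  step pc=8: ori   r1, r4, 10  regs=(0,15,0,25,15)

8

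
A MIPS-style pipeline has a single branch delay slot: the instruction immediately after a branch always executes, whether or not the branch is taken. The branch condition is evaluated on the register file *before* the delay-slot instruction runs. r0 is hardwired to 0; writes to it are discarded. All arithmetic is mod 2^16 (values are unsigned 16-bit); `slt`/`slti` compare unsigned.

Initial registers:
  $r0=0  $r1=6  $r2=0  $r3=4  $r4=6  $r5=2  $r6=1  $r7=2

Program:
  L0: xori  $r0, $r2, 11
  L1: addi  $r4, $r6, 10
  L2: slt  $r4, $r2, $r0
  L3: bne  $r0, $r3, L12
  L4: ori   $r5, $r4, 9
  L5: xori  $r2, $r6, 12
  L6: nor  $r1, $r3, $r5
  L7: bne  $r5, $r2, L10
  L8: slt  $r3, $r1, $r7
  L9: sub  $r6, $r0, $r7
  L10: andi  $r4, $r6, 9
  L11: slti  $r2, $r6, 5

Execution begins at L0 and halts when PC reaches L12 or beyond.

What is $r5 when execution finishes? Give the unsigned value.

  step pc=0: xori  $r0, $r2, 11  regs=(0,6,0,4,6,2,1,2)
  step pc=1: addi  $r4, $r6, 10  regs=(0,6,0,4,11,2,1,2)
  step pc=2: slt  $r4, $r2, $r0  regs=(0,6,0,4,0,2,1,2)
  step pc=3: bne  $r0, $r3, L12  cond=T  regs=(0,6,0,4,0,2,1,2)
  step pc=4: ori   $r5, $r4, 9  regs=(0,6,0,4,0,9,1,2)

9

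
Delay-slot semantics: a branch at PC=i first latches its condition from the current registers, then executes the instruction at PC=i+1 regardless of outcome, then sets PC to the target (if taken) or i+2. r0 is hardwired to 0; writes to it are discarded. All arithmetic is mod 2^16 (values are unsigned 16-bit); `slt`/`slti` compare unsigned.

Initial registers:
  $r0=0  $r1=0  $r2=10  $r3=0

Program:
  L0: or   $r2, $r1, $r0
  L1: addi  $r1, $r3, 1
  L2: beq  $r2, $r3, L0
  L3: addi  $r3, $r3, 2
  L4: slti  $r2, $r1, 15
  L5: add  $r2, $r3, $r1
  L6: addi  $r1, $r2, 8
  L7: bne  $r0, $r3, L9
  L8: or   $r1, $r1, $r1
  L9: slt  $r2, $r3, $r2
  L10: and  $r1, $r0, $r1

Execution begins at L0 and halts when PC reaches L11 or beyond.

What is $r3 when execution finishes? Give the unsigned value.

4

[0] or   $r2, $r1, $r0  →  {$r0:0, $r1:0, $r2:0, $r3:0}
[1] addi  $r1, $r3, 1  →  {$r0:0, $r1:1, $r2:0, $r3:0}
[2] beq  $r2, $r3, L0  →  {$r0:0, $r1:1, $r2:0, $r3:0}  ⟨branch taken⟩
[3] addi  $r3, $r3, 2  →  {$r0:0, $r1:1, $r2:0, $r3:2}
[0] or   $r2, $r1, $r0  →  {$r0:0, $r1:1, $r2:1, $r3:2}
[1] addi  $r1, $r3, 1  →  {$r0:0, $r1:3, $r2:1, $r3:2}
[2] beq  $r2, $r3, L0  →  {$r0:0, $r1:3, $r2:1, $r3:2}  ⟨branch fallthrough⟩
[3] addi  $r3, $r3, 2  →  {$r0:0, $r1:3, $r2:1, $r3:4}
[4] slti  $r2, $r1, 15  →  {$r0:0, $r1:3, $r2:1, $r3:4}
[5] add  $r2, $r3, $r1  →  {$r0:0, $r1:3, $r2:7, $r3:4}
[6] addi  $r1, $r2, 8  →  {$r0:0, $r1:15, $r2:7, $r3:4}
[7] bne  $r0, $r3, L9  →  {$r0:0, $r1:15, $r2:7, $r3:4}  ⟨branch taken⟩
[8] or   $r1, $r1, $r1  →  {$r0:0, $r1:15, $r2:7, $r3:4}
[9] slt  $r2, $r3, $r2  →  {$r0:0, $r1:15, $r2:1, $r3:4}
[10] and  $r1, $r0, $r1  →  {$r0:0, $r1:0, $r2:1, $r3:4}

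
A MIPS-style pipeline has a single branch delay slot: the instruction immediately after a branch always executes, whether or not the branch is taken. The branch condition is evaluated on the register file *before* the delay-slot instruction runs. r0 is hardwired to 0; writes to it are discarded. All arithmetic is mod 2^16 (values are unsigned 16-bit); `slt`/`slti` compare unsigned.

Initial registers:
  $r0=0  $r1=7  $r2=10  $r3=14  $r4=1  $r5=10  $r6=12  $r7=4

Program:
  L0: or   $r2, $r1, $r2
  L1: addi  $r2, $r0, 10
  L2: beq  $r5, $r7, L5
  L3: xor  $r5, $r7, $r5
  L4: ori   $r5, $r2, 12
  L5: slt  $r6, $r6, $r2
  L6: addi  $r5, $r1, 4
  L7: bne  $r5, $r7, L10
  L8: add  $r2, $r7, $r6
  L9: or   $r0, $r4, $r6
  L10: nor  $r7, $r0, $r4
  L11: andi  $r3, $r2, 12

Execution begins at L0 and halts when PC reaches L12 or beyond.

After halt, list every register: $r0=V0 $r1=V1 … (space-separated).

PC=0  or   $r2, $r1, $r2     | $r0=0 $r1=7 $r2=15 $r3=14 $r4=1 $r5=10 $r6=12 $r7=4
PC=1  addi  $r2, $r0, 10     | $r0=0 $r1=7 $r2=10 $r3=14 $r4=1 $r5=10 $r6=12 $r7=4
PC=2  beq  $r5, $r7, L5      | $r0=0 $r1=7 $r2=10 $r3=14 $r4=1 $r5=10 $r6=12 $r7=4  [not taken]
PC=3  xor  $r5, $r7, $r5     | $r0=0 $r1=7 $r2=10 $r3=14 $r4=1 $r5=14 $r6=12 $r7=4
PC=4  ori   $r5, $r2, 12     | $r0=0 $r1=7 $r2=10 $r3=14 $r4=1 $r5=14 $r6=12 $r7=4
PC=5  slt  $r6, $r6, $r2     | $r0=0 $r1=7 $r2=10 $r3=14 $r4=1 $r5=14 $r6=0 $r7=4
PC=6  addi  $r5, $r1, 4      | $r0=0 $r1=7 $r2=10 $r3=14 $r4=1 $r5=11 $r6=0 $r7=4
PC=7  bne  $r5, $r7, L10     | $r0=0 $r1=7 $r2=10 $r3=14 $r4=1 $r5=11 $r6=0 $r7=4  [TAKEN]
PC=8  add  $r2, $r7, $r6     | $r0=0 $r1=7 $r2=4 $r3=14 $r4=1 $r5=11 $r6=0 $r7=4
PC=10 nor  $r7, $r0, $r4     | $r0=0 $r1=7 $r2=4 $r3=14 $r4=1 $r5=11 $r6=0 $r7=65534
PC=11 andi  $r3, $r2, 12     | $r0=0 $r1=7 $r2=4 $r3=4 $r4=1 $r5=11 $r6=0 $r7=65534

$r0=0 $r1=7 $r2=4 $r3=4 $r4=1 $r5=11 $r6=0 $r7=65534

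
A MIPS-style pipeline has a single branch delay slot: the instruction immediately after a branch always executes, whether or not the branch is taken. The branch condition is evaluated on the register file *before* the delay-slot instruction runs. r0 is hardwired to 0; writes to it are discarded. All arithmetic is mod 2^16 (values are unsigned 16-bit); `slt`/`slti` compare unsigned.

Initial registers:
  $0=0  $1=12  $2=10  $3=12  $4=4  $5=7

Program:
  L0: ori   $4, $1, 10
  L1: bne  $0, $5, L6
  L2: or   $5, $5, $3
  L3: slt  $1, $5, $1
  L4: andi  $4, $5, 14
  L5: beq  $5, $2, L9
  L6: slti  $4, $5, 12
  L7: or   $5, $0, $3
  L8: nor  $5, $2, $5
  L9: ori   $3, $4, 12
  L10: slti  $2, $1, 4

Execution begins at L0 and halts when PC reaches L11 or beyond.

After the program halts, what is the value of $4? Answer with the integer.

0

PC=0  ori   $4, $1, 10       | $0=0 $1=12 $2=10 $3=12 $4=14 $5=7
PC=1  bne  $0, $5, L6        | $0=0 $1=12 $2=10 $3=12 $4=14 $5=7  [TAKEN]
PC=2  or   $5, $5, $3        | $0=0 $1=12 $2=10 $3=12 $4=14 $5=15
PC=6  slti  $4, $5, 12       | $0=0 $1=12 $2=10 $3=12 $4=0 $5=15
PC=7  or   $5, $0, $3        | $0=0 $1=12 $2=10 $3=12 $4=0 $5=12
PC=8  nor  $5, $2, $5        | $0=0 $1=12 $2=10 $3=12 $4=0 $5=65521
PC=9  ori   $3, $4, 12       | $0=0 $1=12 $2=10 $3=12 $4=0 $5=65521
PC=10 slti  $2, $1, 4        | $0=0 $1=12 $2=0 $3=12 $4=0 $5=65521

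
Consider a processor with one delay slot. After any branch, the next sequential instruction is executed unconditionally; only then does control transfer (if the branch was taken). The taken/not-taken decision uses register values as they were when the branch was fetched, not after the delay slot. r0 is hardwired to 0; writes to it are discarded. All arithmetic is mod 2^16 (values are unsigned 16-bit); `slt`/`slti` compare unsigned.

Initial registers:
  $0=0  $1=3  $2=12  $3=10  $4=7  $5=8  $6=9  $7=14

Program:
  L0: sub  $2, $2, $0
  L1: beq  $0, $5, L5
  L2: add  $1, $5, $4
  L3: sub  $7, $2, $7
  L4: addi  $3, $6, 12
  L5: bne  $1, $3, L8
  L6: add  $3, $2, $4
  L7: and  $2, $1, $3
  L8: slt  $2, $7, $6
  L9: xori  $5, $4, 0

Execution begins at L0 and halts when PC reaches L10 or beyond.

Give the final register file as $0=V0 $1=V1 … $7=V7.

$0=0 $1=15 $2=0 $3=19 $4=7 $5=7 $6=9 $7=65534

  step pc=0: sub  $2, $2, $0  regs=(0,3,12,10,7,8,9,14)
  step pc=1: beq  $0, $5, L5  cond=F  regs=(0,3,12,10,7,8,9,14)
  step pc=2: add  $1, $5, $4  regs=(0,15,12,10,7,8,9,14)
  step pc=3: sub  $7, $2, $7  regs=(0,15,12,10,7,8,9,65534)
  step pc=4: addi  $3, $6, 12  regs=(0,15,12,21,7,8,9,65534)
  step pc=5: bne  $1, $3, L8  cond=T  regs=(0,15,12,21,7,8,9,65534)
  step pc=6: add  $3, $2, $4  regs=(0,15,12,19,7,8,9,65534)
  step pc=8: slt  $2, $7, $6  regs=(0,15,0,19,7,8,9,65534)
  step pc=9: xori  $5, $4, 0  regs=(0,15,0,19,7,7,9,65534)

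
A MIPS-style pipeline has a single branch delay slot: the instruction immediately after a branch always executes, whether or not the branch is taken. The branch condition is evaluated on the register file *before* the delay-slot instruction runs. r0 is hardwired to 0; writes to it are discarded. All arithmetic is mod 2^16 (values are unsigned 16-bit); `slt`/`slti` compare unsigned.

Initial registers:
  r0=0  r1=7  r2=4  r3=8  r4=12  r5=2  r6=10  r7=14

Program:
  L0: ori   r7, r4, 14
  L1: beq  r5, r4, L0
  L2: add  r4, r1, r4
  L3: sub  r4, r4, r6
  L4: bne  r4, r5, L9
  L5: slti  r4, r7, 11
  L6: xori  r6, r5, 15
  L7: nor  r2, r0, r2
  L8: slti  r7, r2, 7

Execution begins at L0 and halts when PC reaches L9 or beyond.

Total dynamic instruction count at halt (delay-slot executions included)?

6

#0 ori   r7, r4, 14 ; 0/7/4/8/12/2/10/14
#1 beq  r5, r4, L0 ; 0/7/4/8/12/2/10/14 ; →fallthru
#2 add  r4, r1, r4 ; 0/7/4/8/19/2/10/14
#3 sub  r4, r4, r6 ; 0/7/4/8/9/2/10/14
#4 bne  r4, r5, L9 ; 0/7/4/8/9/2/10/14 ; →target
#5 slti  r4, r7, 11 ; 0/7/4/8/0/2/10/14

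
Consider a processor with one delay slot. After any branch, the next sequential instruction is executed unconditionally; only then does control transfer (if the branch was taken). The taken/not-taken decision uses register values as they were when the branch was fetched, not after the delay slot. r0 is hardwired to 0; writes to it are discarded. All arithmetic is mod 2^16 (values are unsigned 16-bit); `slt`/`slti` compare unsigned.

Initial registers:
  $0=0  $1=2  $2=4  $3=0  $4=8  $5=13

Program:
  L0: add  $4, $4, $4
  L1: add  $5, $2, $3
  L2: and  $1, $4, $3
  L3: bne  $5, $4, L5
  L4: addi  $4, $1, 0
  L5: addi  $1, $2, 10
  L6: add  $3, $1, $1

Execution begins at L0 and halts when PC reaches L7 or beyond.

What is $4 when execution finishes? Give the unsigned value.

0

PC=0  add  $4, $4, $4        | $0=0 $1=2 $2=4 $3=0 $4=16 $5=13
PC=1  add  $5, $2, $3        | $0=0 $1=2 $2=4 $3=0 $4=16 $5=4
PC=2  and  $1, $4, $3        | $0=0 $1=0 $2=4 $3=0 $4=16 $5=4
PC=3  bne  $5, $4, L5        | $0=0 $1=0 $2=4 $3=0 $4=16 $5=4  [TAKEN]
PC=4  addi  $4, $1, 0        | $0=0 $1=0 $2=4 $3=0 $4=0 $5=4
PC=5  addi  $1, $2, 10       | $0=0 $1=14 $2=4 $3=0 $4=0 $5=4
PC=6  add  $3, $1, $1        | $0=0 $1=14 $2=4 $3=28 $4=0 $5=4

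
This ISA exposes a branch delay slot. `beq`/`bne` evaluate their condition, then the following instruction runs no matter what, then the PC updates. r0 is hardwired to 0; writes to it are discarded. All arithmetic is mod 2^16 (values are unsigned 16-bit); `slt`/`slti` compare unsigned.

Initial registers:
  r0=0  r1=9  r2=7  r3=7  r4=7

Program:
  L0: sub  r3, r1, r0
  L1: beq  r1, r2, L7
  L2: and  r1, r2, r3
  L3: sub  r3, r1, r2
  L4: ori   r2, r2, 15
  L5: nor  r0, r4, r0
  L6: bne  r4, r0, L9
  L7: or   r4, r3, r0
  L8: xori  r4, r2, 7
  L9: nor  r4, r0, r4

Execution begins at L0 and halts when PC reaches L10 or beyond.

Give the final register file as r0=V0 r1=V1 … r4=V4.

r0=0 r1=1 r2=15 r3=65530 r4=5

PC=0  sub  r3, r1, r0        | r0=0 r1=9 r2=7 r3=9 r4=7
PC=1  beq  r1, r2, L7        | r0=0 r1=9 r2=7 r3=9 r4=7  [not taken]
PC=2  and  r1, r2, r3        | r0=0 r1=1 r2=7 r3=9 r4=7
PC=3  sub  r3, r1, r2        | r0=0 r1=1 r2=7 r3=65530 r4=7
PC=4  ori   r2, r2, 15       | r0=0 r1=1 r2=15 r3=65530 r4=7
PC=5  nor  r0, r4, r0        | r0=0 r1=1 r2=15 r3=65530 r4=7
PC=6  bne  r4, r0, L9        | r0=0 r1=1 r2=15 r3=65530 r4=7  [TAKEN]
PC=7  or   r4, r3, r0        | r0=0 r1=1 r2=15 r3=65530 r4=65530
PC=9  nor  r4, r0, r4        | r0=0 r1=1 r2=15 r3=65530 r4=5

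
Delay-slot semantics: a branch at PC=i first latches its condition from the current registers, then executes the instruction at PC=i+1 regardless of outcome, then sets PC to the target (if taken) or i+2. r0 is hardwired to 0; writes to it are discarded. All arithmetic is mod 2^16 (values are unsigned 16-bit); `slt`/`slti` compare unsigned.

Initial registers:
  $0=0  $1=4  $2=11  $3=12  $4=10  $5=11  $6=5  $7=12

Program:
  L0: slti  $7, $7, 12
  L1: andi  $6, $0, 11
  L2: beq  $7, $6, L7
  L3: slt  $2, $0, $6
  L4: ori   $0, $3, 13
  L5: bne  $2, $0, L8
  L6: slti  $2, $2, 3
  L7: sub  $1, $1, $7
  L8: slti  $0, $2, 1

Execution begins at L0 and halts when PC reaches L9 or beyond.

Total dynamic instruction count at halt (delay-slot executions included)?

6

PC=0  slti  $7, $7, 12       | $0=0 $1=4 $2=11 $3=12 $4=10 $5=11 $6=5 $7=0
PC=1  andi  $6, $0, 11       | $0=0 $1=4 $2=11 $3=12 $4=10 $5=11 $6=0 $7=0
PC=2  beq  $7, $6, L7        | $0=0 $1=4 $2=11 $3=12 $4=10 $5=11 $6=0 $7=0  [TAKEN]
PC=3  slt  $2, $0, $6        | $0=0 $1=4 $2=0 $3=12 $4=10 $5=11 $6=0 $7=0
PC=7  sub  $1, $1, $7        | $0=0 $1=4 $2=0 $3=12 $4=10 $5=11 $6=0 $7=0
PC=8  slti  $0, $2, 1        | $0=0 $1=4 $2=0 $3=12 $4=10 $5=11 $6=0 $7=0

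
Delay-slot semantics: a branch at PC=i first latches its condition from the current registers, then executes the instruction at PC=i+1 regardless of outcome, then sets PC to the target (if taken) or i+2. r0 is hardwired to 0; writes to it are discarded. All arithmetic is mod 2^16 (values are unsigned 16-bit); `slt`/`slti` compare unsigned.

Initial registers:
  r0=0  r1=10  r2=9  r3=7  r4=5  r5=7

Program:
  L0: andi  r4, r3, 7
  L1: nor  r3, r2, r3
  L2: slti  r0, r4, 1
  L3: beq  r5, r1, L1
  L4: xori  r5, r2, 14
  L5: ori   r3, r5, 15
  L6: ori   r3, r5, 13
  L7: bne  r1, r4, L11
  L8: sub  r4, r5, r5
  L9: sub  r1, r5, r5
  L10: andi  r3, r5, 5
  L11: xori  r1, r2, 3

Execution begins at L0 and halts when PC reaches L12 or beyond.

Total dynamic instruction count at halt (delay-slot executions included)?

10

PC=0  andi  r4, r3, 7        | r0=0 r1=10 r2=9 r3=7 r4=7 r5=7
PC=1  nor  r3, r2, r3        | r0=0 r1=10 r2=9 r3=65520 r4=7 r5=7
PC=2  slti  r0, r4, 1        | r0=0 r1=10 r2=9 r3=65520 r4=7 r5=7
PC=3  beq  r5, r1, L1        | r0=0 r1=10 r2=9 r3=65520 r4=7 r5=7  [not taken]
PC=4  xori  r5, r2, 14       | r0=0 r1=10 r2=9 r3=65520 r4=7 r5=7
PC=5  ori   r3, r5, 15       | r0=0 r1=10 r2=9 r3=15 r4=7 r5=7
PC=6  ori   r3, r5, 13       | r0=0 r1=10 r2=9 r3=15 r4=7 r5=7
PC=7  bne  r1, r4, L11       | r0=0 r1=10 r2=9 r3=15 r4=7 r5=7  [TAKEN]
PC=8  sub  r4, r5, r5        | r0=0 r1=10 r2=9 r3=15 r4=0 r5=7
PC=11 xori  r1, r2, 3        | r0=0 r1=10 r2=9 r3=15 r4=0 r5=7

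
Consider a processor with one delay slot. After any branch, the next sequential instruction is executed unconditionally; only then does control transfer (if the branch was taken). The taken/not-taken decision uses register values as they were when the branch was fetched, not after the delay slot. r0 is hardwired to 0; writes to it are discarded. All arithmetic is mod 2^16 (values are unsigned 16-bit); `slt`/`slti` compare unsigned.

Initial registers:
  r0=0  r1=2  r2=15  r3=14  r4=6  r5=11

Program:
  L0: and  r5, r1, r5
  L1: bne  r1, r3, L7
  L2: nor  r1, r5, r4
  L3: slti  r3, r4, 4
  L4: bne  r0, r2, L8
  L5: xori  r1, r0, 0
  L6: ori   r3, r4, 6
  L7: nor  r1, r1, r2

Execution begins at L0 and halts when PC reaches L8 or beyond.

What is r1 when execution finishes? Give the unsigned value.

0

#0 and  r5, r1, r5 ; 0/2/15/14/6/2
#1 bne  r1, r3, L7 ; 0/2/15/14/6/2 ; →target
#2 nor  r1, r5, r4 ; 0/65529/15/14/6/2
#7 nor  r1, r1, r2 ; 0/0/15/14/6/2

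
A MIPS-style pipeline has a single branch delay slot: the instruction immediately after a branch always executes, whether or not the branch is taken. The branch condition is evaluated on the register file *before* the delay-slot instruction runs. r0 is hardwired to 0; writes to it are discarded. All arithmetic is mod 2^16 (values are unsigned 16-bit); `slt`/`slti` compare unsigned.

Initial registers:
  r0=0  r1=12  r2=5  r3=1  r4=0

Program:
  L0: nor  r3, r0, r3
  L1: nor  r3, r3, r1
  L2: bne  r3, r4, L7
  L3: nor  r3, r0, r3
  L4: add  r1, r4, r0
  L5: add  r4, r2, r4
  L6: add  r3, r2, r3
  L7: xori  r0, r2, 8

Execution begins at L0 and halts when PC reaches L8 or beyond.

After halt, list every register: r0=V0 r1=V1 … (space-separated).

  step pc=0: nor  r3, r0, r3  regs=(0,12,5,65534,0)
  step pc=1: nor  r3, r3, r1  regs=(0,12,5,1,0)
  step pc=2: bne  r3, r4, L7  cond=T  regs=(0,12,5,1,0)
  step pc=3: nor  r3, r0, r3  regs=(0,12,5,65534,0)
  step pc=7: xori  r0, r2, 8  regs=(0,12,5,65534,0)

r0=0 r1=12 r2=5 r3=65534 r4=0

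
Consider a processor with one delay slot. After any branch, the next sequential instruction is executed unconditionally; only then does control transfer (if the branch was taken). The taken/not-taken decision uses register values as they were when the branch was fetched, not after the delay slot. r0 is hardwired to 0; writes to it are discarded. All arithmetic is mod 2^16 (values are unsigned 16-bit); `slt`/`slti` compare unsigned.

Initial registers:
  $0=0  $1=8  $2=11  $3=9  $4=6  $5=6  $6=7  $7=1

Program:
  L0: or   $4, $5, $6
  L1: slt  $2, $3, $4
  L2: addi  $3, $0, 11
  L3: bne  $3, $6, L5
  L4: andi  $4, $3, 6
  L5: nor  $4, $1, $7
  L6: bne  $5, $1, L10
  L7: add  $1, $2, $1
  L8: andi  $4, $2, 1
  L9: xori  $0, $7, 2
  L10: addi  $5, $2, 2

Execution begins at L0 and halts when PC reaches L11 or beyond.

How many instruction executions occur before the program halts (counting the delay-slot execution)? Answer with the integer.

  step pc=0: or   $4, $5, $6  regs=(0,8,11,9,7,6,7,1)
  step pc=1: slt  $2, $3, $4  regs=(0,8,0,9,7,6,7,1)
  step pc=2: addi  $3, $0, 11  regs=(0,8,0,11,7,6,7,1)
  step pc=3: bne  $3, $6, L5  cond=T  regs=(0,8,0,11,7,6,7,1)
  step pc=4: andi  $4, $3, 6  regs=(0,8,0,11,2,6,7,1)
  step pc=5: nor  $4, $1, $7  regs=(0,8,0,11,65526,6,7,1)
  step pc=6: bne  $5, $1, L10  cond=T  regs=(0,8,0,11,65526,6,7,1)
  step pc=7: add  $1, $2, $1  regs=(0,8,0,11,65526,6,7,1)
  step pc=10: addi  $5, $2, 2  regs=(0,8,0,11,65526,2,7,1)

9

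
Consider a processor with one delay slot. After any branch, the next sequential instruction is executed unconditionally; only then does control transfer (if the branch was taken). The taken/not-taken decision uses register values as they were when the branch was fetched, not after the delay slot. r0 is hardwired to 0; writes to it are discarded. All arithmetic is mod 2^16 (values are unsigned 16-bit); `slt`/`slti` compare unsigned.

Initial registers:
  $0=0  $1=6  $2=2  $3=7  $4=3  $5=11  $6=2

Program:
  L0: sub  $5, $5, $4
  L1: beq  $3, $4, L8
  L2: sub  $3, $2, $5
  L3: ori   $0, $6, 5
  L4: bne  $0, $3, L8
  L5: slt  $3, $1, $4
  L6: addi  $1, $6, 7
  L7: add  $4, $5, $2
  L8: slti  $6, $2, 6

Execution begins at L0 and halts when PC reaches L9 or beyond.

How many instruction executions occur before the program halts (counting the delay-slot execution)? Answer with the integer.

#0 sub  $5, $5, $4 ; 0/6/2/7/3/8/2
#1 beq  $3, $4, L8 ; 0/6/2/7/3/8/2 ; →fallthru
#2 sub  $3, $2, $5 ; 0/6/2/65530/3/8/2
#3 ori   $0, $6, 5 ; 0/6/2/65530/3/8/2
#4 bne  $0, $3, L8 ; 0/6/2/65530/3/8/2 ; →target
#5 slt  $3, $1, $4 ; 0/6/2/0/3/8/2
#8 slti  $6, $2, 6 ; 0/6/2/0/3/8/1

7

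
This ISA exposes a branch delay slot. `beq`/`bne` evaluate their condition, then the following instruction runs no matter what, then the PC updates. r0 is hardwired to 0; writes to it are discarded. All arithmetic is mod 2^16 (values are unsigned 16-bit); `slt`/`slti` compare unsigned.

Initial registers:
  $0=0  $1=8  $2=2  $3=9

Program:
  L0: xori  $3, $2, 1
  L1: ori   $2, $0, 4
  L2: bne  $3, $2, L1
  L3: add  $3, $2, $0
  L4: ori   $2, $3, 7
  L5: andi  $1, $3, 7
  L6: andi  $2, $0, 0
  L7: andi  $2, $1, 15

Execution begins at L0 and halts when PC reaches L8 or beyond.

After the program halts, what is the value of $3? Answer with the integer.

4

PC=0  xori  $3, $2, 1        | $0=0 $1=8 $2=2 $3=3
PC=1  ori   $2, $0, 4        | $0=0 $1=8 $2=4 $3=3
PC=2  bne  $3, $2, L1        | $0=0 $1=8 $2=4 $3=3  [TAKEN]
PC=3  add  $3, $2, $0        | $0=0 $1=8 $2=4 $3=4
PC=1  ori   $2, $0, 4        | $0=0 $1=8 $2=4 $3=4
PC=2  bne  $3, $2, L1        | $0=0 $1=8 $2=4 $3=4  [not taken]
PC=3  add  $3, $2, $0        | $0=0 $1=8 $2=4 $3=4
PC=4  ori   $2, $3, 7        | $0=0 $1=8 $2=7 $3=4
PC=5  andi  $1, $3, 7        | $0=0 $1=4 $2=7 $3=4
PC=6  andi  $2, $0, 0        | $0=0 $1=4 $2=0 $3=4
PC=7  andi  $2, $1, 15       | $0=0 $1=4 $2=4 $3=4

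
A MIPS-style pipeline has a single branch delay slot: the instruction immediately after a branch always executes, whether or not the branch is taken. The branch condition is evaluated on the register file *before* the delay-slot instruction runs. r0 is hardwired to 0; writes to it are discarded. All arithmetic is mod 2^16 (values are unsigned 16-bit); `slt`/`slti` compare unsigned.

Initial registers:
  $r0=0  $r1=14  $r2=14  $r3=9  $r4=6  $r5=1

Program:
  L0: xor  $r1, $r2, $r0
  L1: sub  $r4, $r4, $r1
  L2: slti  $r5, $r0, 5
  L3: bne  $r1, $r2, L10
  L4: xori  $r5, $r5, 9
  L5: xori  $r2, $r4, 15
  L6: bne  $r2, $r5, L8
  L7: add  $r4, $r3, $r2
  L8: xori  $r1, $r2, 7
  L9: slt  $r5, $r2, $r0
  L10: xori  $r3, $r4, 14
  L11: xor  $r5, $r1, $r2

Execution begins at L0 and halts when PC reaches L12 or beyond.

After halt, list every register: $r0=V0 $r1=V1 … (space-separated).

[0] xor  $r1, $r2, $r0  →  {$r0:0, $r1:14, $r2:14, $r3:9, $r4:6, $r5:1}
[1] sub  $r4, $r4, $r1  →  {$r0:0, $r1:14, $r2:14, $r3:9, $r4:65528, $r5:1}
[2] slti  $r5, $r0, 5  →  {$r0:0, $r1:14, $r2:14, $r3:9, $r4:65528, $r5:1}
[3] bne  $r1, $r2, L10  →  {$r0:0, $r1:14, $r2:14, $r3:9, $r4:65528, $r5:1}  ⟨branch fallthrough⟩
[4] xori  $r5, $r5, 9  →  {$r0:0, $r1:14, $r2:14, $r3:9, $r4:65528, $r5:8}
[5] xori  $r2, $r4, 15  →  {$r0:0, $r1:14, $r2:65527, $r3:9, $r4:65528, $r5:8}
[6] bne  $r2, $r5, L8  →  {$r0:0, $r1:14, $r2:65527, $r3:9, $r4:65528, $r5:8}  ⟨branch taken⟩
[7] add  $r4, $r3, $r2  →  {$r0:0, $r1:14, $r2:65527, $r3:9, $r4:0, $r5:8}
[8] xori  $r1, $r2, 7  →  {$r0:0, $r1:65520, $r2:65527, $r3:9, $r4:0, $r5:8}
[9] slt  $r5, $r2, $r0  →  {$r0:0, $r1:65520, $r2:65527, $r3:9, $r4:0, $r5:0}
[10] xori  $r3, $r4, 14  →  {$r0:0, $r1:65520, $r2:65527, $r3:14, $r4:0, $r5:0}
[11] xor  $r5, $r1, $r2  →  {$r0:0, $r1:65520, $r2:65527, $r3:14, $r4:0, $r5:7}

$r0=0 $r1=65520 $r2=65527 $r3=14 $r4=0 $r5=7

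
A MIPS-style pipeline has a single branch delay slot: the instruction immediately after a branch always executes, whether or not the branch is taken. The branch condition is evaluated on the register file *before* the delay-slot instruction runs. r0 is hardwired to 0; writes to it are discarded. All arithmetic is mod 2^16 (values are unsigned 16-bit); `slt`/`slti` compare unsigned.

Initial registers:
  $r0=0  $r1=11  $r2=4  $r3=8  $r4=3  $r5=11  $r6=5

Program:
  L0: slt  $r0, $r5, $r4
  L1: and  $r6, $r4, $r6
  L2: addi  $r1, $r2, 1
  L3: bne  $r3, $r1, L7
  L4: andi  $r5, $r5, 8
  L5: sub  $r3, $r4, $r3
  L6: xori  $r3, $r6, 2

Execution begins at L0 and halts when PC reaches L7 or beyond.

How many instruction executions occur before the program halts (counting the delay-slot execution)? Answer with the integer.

[0] slt  $r0, $r5, $r4  →  {$r0:0, $r1:11, $r2:4, $r3:8, $r4:3, $r5:11, $r6:5}
[1] and  $r6, $r4, $r6  →  {$r0:0, $r1:11, $r2:4, $r3:8, $r4:3, $r5:11, $r6:1}
[2] addi  $r1, $r2, 1  →  {$r0:0, $r1:5, $r2:4, $r3:8, $r4:3, $r5:11, $r6:1}
[3] bne  $r3, $r1, L7  →  {$r0:0, $r1:5, $r2:4, $r3:8, $r4:3, $r5:11, $r6:1}  ⟨branch taken⟩
[4] andi  $r5, $r5, 8  →  {$r0:0, $r1:5, $r2:4, $r3:8, $r4:3, $r5:8, $r6:1}

5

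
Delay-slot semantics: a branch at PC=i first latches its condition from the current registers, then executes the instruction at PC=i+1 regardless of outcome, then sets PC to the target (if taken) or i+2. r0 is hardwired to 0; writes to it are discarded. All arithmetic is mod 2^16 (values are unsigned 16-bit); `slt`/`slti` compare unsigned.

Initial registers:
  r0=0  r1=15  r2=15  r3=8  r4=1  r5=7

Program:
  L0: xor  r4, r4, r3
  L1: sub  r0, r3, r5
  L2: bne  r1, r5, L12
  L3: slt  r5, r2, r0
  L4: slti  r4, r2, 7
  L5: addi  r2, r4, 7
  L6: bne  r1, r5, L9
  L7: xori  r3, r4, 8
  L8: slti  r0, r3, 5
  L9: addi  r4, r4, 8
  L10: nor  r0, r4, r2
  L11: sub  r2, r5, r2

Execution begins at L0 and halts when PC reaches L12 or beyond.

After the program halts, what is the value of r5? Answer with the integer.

PC=0  xor  r4, r4, r3        | r0=0 r1=15 r2=15 r3=8 r4=9 r5=7
PC=1  sub  r0, r3, r5        | r0=0 r1=15 r2=15 r3=8 r4=9 r5=7
PC=2  bne  r1, r5, L12       | r0=0 r1=15 r2=15 r3=8 r4=9 r5=7  [TAKEN]
PC=3  slt  r5, r2, r0        | r0=0 r1=15 r2=15 r3=8 r4=9 r5=0

0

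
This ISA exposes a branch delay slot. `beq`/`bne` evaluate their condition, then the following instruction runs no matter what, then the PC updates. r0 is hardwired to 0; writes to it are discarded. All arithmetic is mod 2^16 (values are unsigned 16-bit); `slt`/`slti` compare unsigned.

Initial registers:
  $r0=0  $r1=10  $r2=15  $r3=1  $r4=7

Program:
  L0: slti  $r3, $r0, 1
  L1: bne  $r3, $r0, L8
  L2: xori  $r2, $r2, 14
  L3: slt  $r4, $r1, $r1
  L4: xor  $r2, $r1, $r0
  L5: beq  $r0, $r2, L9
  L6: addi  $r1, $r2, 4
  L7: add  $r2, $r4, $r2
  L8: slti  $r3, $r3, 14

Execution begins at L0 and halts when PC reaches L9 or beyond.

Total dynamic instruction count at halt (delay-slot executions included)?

  step pc=0: slti  $r3, $r0, 1  regs=(0,10,15,1,7)
  step pc=1: bne  $r3, $r0, L8  cond=T  regs=(0,10,15,1,7)
  step pc=2: xori  $r2, $r2, 14  regs=(0,10,1,1,7)
  step pc=8: slti  $r3, $r3, 14  regs=(0,10,1,1,7)

4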